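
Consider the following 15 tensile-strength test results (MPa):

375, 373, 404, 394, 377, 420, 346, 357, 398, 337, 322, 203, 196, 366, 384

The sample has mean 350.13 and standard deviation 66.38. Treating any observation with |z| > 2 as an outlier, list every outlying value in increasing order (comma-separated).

196, 203

Cutoffs at x̄ ± 2s: 350.13 ± 2·66.38 = [217.37, 482.89].
196: z = -2.32, |z| > 2 → outlier.
203: z = -2.22, |z| > 2 → outlier.
Every other value lies within [217.37, 482.89].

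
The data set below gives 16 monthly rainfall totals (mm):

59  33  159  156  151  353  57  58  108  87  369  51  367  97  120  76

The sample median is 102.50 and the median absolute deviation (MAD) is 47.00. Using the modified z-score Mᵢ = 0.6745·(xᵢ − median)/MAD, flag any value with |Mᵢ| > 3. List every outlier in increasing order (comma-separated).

353, 367, 369

|Mᵢ| > 3 ⇔ |xᵢ − 102.50| > 3·47.00/0.6745 = 209.04.
So outliers lie outside [-106.54, 311.54].
353: M = 3.59 → outlier.
367: M = 3.80 → outlier.
369: M = 3.82 → outlier.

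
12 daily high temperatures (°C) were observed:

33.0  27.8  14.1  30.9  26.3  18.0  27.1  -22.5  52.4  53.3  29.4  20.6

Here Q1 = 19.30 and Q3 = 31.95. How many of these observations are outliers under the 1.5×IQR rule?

IQR = 12.65; fences at 19.30 − 18.975 = 0.325 and 31.95 + 18.975 = 50.925.
Outside the cutoffs: -22.5, 52.4, 53.3.

3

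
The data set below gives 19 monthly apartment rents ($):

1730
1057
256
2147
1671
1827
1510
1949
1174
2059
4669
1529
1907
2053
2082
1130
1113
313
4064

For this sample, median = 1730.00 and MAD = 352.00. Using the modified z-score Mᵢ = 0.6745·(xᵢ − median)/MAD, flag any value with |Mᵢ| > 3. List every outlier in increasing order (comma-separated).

4064, 4669

|Mᵢ| > 3 ⇔ |xᵢ − 1730.00| > 3·352.00/0.6745 = 1565.60.
So outliers lie outside [164.40, 3295.60].
4064: M = 4.47 → outlier.
4669: M = 5.63 → outlier.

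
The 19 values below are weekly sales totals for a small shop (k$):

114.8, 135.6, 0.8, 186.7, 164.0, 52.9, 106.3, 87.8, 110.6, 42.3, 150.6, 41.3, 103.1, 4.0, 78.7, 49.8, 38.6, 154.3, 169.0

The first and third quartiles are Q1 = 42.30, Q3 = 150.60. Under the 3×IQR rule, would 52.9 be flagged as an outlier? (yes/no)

IQR = Q3 − Q1 = 150.60 − 42.30 = 108.30.
Lower fence = Q1 − 3·IQR = 42.30 − 324.90 = -282.60.
Upper fence = Q3 + 3·IQR = 150.60 + 324.90 = 475.50.
52.9 lies within [-282.60, 475.50].

no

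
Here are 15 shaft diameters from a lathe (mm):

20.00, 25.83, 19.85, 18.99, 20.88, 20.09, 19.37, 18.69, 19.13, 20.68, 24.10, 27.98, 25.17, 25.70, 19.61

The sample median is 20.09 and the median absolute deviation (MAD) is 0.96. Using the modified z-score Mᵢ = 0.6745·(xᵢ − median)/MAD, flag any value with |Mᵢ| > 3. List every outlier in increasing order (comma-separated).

|Mᵢ| > 3 ⇔ |xᵢ − 20.09| > 3·0.96/0.6745 = 4.27.
So outliers lie outside [15.82, 24.36].
25.17: M = 3.57 → outlier.
25.70: M = 3.94 → outlier.
25.83: M = 4.03 → outlier.
27.98: M = 5.54 → outlier.

25.17, 25.70, 25.83, 27.98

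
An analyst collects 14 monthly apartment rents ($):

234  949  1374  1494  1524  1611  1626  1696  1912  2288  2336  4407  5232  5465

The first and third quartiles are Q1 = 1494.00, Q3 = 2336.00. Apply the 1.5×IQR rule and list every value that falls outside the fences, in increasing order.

IQR = Q3 − Q1 = 2336.00 − 1494.00 = 842.00.
Lower fence = Q1 − 1.5·IQR = 1494.00 − 1263.00 = 231.00.
Upper fence = Q3 + 1.5·IQR = 2336.00 + 1263.00 = 3599.00.
4407 > 3599.00 → outlier.
5232 > 3599.00 → outlier.
5465 > 3599.00 → outlier.
All remaining values lie within [231.00, 3599.00].

4407, 5232, 5465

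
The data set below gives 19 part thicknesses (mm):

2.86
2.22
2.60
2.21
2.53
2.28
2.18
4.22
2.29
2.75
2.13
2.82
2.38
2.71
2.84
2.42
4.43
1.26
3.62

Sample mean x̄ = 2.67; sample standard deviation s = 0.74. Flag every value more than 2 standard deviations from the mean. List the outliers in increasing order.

Cutoffs at x̄ ± 2s: 2.67 ± 2·0.74 = [1.19, 4.15].
4.22: z = 2.09, |z| > 2 → outlier.
4.43: z = 2.38, |z| > 2 → outlier.
Every other value lies within [1.19, 4.15].

4.22, 4.43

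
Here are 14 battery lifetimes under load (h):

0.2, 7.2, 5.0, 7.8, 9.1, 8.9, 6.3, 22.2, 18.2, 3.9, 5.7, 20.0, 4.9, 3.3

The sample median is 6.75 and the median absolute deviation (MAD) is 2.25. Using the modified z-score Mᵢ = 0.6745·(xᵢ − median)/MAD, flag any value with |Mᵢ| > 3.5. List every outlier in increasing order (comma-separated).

20.0, 22.2

|Mᵢ| > 3.5 ⇔ |xᵢ − 6.75| > 3.5·2.25/0.6745 = 11.68.
So outliers lie outside [-4.93, 18.43].
20.0: M = 3.97 → outlier.
22.2: M = 4.63 → outlier.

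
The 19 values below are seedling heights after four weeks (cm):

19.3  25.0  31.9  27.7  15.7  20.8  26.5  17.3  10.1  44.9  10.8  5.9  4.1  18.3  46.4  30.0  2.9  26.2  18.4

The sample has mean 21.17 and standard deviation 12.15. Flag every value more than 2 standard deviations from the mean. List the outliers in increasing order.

46.4

Cutoffs at x̄ ± 2s: 21.17 ± 2·12.15 = [-3.13, 45.47].
46.4: z = 2.08, |z| > 2 → outlier.
Every other value lies within [-3.13, 45.47].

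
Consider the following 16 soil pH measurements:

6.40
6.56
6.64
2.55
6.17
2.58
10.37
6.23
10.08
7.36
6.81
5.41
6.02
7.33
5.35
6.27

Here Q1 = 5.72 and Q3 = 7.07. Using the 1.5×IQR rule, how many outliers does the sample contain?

IQR = 1.35; fences at 5.72 − 2.025 = 3.695 and 7.07 + 2.025 = 9.095.
Outside the cutoffs: 2.55, 2.58, 10.08, 10.37.

4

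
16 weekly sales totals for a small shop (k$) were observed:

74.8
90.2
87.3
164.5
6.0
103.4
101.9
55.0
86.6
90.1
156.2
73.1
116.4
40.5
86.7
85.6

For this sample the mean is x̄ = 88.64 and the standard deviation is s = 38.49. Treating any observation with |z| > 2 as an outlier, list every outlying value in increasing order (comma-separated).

6.0

Cutoffs at x̄ ± 2s: 88.64 ± 2·38.49 = [11.66, 165.62].
6.0: z = -2.15, |z| > 2 → outlier.
Every other value lies within [11.66, 165.62].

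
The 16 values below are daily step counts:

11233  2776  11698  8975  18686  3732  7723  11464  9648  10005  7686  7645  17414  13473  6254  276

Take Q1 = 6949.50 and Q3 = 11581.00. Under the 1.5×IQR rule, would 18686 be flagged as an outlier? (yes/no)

IQR = Q3 − Q1 = 11581.00 − 6949.50 = 4631.50.
Lower fence = Q1 − 1.5·IQR = 6949.50 − 6947.25 = 2.25.
Upper fence = Q3 + 1.5·IQR = 11581.00 + 6947.25 = 18528.25.
18686 lies above the upper fence.

yes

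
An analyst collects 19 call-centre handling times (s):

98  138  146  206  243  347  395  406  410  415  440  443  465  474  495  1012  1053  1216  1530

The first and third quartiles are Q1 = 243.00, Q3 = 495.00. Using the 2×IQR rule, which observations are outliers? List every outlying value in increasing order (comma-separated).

IQR = Q3 − Q1 = 495.00 − 243.00 = 252.00.
Lower fence = Q1 − 2·IQR = 243.00 − 504.00 = -261.00.
Upper fence = Q3 + 2·IQR = 495.00 + 504.00 = 999.00.
1012 > 999.00 → outlier.
1053 > 999.00 → outlier.
1216 > 999.00 → outlier.
1530 > 999.00 → outlier.
All remaining values lie within [-261.00, 999.00].

1012, 1053, 1216, 1530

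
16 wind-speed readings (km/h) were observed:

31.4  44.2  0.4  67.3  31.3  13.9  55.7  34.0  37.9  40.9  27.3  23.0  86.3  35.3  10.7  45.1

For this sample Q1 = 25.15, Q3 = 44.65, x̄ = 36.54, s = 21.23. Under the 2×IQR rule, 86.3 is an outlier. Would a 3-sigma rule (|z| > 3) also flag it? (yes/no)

z = (86.3 − 36.54) / 21.23 = 2.34.
|z| = 2.34 ≤ 3.

no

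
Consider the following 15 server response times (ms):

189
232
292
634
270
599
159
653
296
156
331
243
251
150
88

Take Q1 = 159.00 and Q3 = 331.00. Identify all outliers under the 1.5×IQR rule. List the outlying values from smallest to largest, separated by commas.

IQR = Q3 − Q1 = 331.00 − 159.00 = 172.00.
Lower fence = Q1 − 1.5·IQR = 159.00 − 258.00 = -99.00.
Upper fence = Q3 + 1.5·IQR = 331.00 + 258.00 = 589.00.
599 > 589.00 → outlier.
634 > 589.00 → outlier.
653 > 589.00 → outlier.
All remaining values lie within [-99.00, 589.00].

599, 634, 653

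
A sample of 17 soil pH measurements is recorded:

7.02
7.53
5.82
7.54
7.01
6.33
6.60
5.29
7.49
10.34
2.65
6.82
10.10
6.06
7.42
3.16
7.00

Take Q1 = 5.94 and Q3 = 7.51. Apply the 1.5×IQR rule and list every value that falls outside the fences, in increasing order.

IQR = Q3 − Q1 = 7.51 − 5.94 = 1.57.
Lower fence = Q1 − 1.5·IQR = 5.94 − 2.355 = 3.585.
Upper fence = Q3 + 1.5·IQR = 7.51 + 2.355 = 9.865.
2.65 < 3.585 → outlier.
3.16 < 3.585 → outlier.
10.10 > 9.865 → outlier.
10.34 > 9.865 → outlier.
All remaining values lie within [3.585, 9.865].

2.65, 3.16, 10.10, 10.34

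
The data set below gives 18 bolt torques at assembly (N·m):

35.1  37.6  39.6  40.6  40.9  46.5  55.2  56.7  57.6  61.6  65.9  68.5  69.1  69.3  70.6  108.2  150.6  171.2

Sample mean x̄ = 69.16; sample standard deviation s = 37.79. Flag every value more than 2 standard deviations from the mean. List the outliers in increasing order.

150.6, 171.2

Cutoffs at x̄ ± 2s: 69.16 ± 2·37.79 = [-6.42, 144.74].
150.6: z = 2.16, |z| > 2 → outlier.
171.2: z = 2.70, |z| > 2 → outlier.
Every other value lies within [-6.42, 144.74].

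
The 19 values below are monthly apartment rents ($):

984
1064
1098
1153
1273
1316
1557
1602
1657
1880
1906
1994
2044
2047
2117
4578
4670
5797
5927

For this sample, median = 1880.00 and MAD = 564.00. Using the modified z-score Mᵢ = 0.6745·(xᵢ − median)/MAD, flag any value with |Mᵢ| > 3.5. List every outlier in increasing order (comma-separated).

5797, 5927

|Mᵢ| > 3.5 ⇔ |xᵢ − 1880.00| > 3.5·564.00/0.6745 = 2926.61.
So outliers lie outside [-1046.61, 4806.61].
5797: M = 4.68 → outlier.
5927: M = 4.84 → outlier.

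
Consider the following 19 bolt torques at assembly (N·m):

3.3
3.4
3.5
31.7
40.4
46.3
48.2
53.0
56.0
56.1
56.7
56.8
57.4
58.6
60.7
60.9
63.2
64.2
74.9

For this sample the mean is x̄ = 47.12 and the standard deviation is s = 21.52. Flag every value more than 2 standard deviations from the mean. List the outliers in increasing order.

3.3, 3.4, 3.5

Cutoffs at x̄ ± 2s: 47.12 ± 2·21.52 = [4.08, 90.16].
3.3: z = -2.04, |z| > 2 → outlier.
3.4: z = -2.03, |z| > 2 → outlier.
3.5: z = -2.03, |z| > 2 → outlier.
Every other value lies within [4.08, 90.16].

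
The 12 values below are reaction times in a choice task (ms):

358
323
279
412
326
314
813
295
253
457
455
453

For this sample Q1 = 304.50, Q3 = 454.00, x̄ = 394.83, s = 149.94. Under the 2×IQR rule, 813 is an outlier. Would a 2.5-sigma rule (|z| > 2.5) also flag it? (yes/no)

yes

z = (813 − 394.83) / 149.94 = 2.79.
|z| = 2.79 > 2.5.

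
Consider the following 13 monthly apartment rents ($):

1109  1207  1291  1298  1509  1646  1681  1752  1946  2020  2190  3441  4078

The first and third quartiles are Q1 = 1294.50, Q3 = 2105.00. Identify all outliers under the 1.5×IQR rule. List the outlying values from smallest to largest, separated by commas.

3441, 4078

IQR = Q3 − Q1 = 2105.00 − 1294.50 = 810.50.
Lower fence = Q1 − 1.5·IQR = 1294.50 − 1215.75 = 78.75.
Upper fence = Q3 + 1.5·IQR = 2105.00 + 1215.75 = 3320.75.
3441 > 3320.75 → outlier.
4078 > 3320.75 → outlier.
All remaining values lie within [78.75, 3320.75].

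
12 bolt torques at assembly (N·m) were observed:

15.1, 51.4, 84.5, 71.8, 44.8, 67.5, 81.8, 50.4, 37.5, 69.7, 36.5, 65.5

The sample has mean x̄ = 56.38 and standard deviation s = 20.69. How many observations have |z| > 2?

0

Cutoffs: x̄ ± 2s = [15.00, 97.76].
Every value lies within the cutoffs.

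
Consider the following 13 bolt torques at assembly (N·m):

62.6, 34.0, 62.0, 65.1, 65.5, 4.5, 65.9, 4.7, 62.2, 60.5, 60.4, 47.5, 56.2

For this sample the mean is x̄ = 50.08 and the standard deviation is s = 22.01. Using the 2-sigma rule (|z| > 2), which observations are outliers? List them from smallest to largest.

Cutoffs at x̄ ± 2s: 50.08 ± 2·22.01 = [6.06, 94.10].
4.5: z = -2.07, |z| > 2 → outlier.
4.7: z = -2.06, |z| > 2 → outlier.
Every other value lies within [6.06, 94.10].

4.5, 4.7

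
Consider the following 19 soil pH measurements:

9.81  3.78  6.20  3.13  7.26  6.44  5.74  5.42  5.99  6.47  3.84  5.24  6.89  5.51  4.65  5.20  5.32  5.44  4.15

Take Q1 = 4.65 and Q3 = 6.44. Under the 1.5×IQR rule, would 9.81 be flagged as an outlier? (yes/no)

yes

IQR = Q3 − Q1 = 6.44 − 4.65 = 1.79.
Lower fence = Q1 − 1.5·IQR = 4.65 − 2.685 = 1.965.
Upper fence = Q3 + 1.5·IQR = 6.44 + 2.685 = 9.125.
9.81 lies above the upper fence.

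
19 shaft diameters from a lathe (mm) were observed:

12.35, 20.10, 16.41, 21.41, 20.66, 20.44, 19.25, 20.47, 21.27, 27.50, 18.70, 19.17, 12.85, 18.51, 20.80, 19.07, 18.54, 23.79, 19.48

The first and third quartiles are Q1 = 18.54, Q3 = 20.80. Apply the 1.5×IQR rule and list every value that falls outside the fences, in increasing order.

IQR = Q3 − Q1 = 20.80 − 18.54 = 2.26.
Lower fence = Q1 − 1.5·IQR = 18.54 − 3.39 = 15.15.
Upper fence = Q3 + 1.5·IQR = 20.80 + 3.39 = 24.19.
12.35 < 15.15 → outlier.
12.85 < 15.15 → outlier.
27.50 > 24.19 → outlier.
All remaining values lie within [15.15, 24.19].

12.35, 12.85, 27.50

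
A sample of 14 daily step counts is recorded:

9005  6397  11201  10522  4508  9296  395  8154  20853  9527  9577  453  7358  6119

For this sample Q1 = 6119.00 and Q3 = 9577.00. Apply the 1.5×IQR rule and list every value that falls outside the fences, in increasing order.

IQR = Q3 − Q1 = 9577.00 − 6119.00 = 3458.00.
Lower fence = Q1 − 1.5·IQR = 6119.00 − 5187.00 = 932.00.
Upper fence = Q3 + 1.5·IQR = 9577.00 + 5187.00 = 14764.00.
395 < 932.00 → outlier.
453 < 932.00 → outlier.
20853 > 14764.00 → outlier.
All remaining values lie within [932.00, 14764.00].

395, 453, 20853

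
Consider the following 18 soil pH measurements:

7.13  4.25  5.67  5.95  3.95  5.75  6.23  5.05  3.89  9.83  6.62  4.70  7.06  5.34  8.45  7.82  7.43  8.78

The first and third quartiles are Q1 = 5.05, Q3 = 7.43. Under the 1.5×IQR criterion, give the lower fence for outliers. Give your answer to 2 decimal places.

IQR = Q3 − Q1 = 7.43 − 5.05 = 2.38.
Lower fence = Q1 − 1.5·IQR = 5.05 − 3.57 = 1.48.
Upper fence = Q3 + 1.5·IQR = 7.43 + 3.57 = 11.00.

1.48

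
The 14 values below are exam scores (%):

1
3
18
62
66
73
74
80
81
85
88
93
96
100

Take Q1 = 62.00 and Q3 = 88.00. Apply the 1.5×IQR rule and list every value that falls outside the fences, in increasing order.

1, 3, 18

IQR = Q3 − Q1 = 88.00 − 62.00 = 26.00.
Lower fence = Q1 − 1.5·IQR = 62.00 − 39.00 = 23.00.
Upper fence = Q3 + 1.5·IQR = 88.00 + 39.00 = 127.00.
1 < 23.00 → outlier.
3 < 23.00 → outlier.
18 < 23.00 → outlier.
All remaining values lie within [23.00, 127.00].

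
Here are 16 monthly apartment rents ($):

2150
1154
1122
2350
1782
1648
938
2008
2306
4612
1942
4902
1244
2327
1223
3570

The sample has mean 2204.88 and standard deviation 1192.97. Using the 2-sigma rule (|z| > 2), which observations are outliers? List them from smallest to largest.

Cutoffs at x̄ ± 2s: 2204.88 ± 2·1192.97 = [-181.06, 4590.82].
4612: z = 2.02, |z| > 2 → outlier.
4902: z = 2.26, |z| > 2 → outlier.
Every other value lies within [-181.06, 4590.82].

4612, 4902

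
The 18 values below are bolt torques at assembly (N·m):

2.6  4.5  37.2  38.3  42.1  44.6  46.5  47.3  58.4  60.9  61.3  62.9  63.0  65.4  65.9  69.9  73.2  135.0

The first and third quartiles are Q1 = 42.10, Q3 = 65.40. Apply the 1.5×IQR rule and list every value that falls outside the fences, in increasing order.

2.6, 4.5, 135.0

IQR = Q3 − Q1 = 65.40 − 42.10 = 23.30.
Lower fence = Q1 − 1.5·IQR = 42.10 − 34.95 = 7.15.
Upper fence = Q3 + 1.5·IQR = 65.40 + 34.95 = 100.35.
2.6 < 7.15 → outlier.
4.5 < 7.15 → outlier.
135.0 > 100.35 → outlier.
All remaining values lie within [7.15, 100.35].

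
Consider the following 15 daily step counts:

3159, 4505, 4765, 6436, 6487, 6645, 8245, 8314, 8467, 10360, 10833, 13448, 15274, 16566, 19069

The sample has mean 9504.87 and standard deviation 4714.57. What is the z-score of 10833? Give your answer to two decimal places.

z = (10833 − 9504.87) / 4714.57 = 0.28.

0.28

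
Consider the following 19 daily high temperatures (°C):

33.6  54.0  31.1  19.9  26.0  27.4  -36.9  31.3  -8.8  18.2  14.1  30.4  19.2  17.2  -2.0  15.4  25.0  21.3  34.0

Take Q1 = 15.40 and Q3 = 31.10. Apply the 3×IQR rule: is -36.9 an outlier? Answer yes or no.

yes

IQR = Q3 − Q1 = 31.10 − 15.40 = 15.70.
Lower fence = Q1 − 3·IQR = 15.40 − 47.10 = -31.70.
Upper fence = Q3 + 3·IQR = 31.10 + 47.10 = 78.20.
-36.9 lies below the lower fence.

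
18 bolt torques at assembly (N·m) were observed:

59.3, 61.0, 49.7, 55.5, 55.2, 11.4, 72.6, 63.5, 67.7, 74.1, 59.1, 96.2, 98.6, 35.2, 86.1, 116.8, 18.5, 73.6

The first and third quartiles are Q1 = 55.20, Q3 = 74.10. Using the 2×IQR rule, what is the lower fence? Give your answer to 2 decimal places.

17.40

IQR = Q3 − Q1 = 74.10 − 55.20 = 18.90.
Lower fence = Q1 − 2·IQR = 55.20 − 37.80 = 17.40.
Upper fence = Q3 + 2·IQR = 74.10 + 37.80 = 111.90.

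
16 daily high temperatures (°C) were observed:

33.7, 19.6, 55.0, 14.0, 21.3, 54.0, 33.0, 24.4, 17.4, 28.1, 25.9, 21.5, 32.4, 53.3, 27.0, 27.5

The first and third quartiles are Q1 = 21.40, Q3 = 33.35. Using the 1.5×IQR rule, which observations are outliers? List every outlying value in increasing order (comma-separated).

53.3, 54.0, 55.0

IQR = Q3 − Q1 = 33.35 − 21.40 = 11.95.
Lower fence = Q1 − 1.5·IQR = 21.40 − 17.925 = 3.475.
Upper fence = Q3 + 1.5·IQR = 33.35 + 17.925 = 51.275.
53.3 > 51.275 → outlier.
54.0 > 51.275 → outlier.
55.0 > 51.275 → outlier.
All remaining values lie within [3.475, 51.275].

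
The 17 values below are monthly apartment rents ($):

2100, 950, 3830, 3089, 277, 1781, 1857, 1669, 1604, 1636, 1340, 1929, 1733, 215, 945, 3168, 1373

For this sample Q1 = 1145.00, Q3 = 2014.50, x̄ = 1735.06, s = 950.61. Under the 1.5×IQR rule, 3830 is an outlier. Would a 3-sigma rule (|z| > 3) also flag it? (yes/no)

no

z = (3830 − 1735.06) / 950.61 = 2.20.
|z| = 2.20 ≤ 3.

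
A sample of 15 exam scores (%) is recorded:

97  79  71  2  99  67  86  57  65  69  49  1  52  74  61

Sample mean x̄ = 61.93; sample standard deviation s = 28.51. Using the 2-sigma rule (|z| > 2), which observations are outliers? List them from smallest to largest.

1, 2

Cutoffs at x̄ ± 2s: 61.93 ± 2·28.51 = [4.91, 118.95].
1: z = -2.14, |z| > 2 → outlier.
2: z = -2.10, |z| > 2 → outlier.
Every other value lies within [4.91, 118.95].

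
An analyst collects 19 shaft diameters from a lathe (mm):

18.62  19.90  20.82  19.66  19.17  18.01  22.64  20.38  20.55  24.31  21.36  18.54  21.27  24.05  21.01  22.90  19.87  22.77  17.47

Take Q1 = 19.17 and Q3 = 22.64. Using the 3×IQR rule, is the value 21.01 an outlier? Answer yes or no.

IQR = Q3 − Q1 = 22.64 − 19.17 = 3.47.
Lower fence = Q1 − 3·IQR = 19.17 − 10.41 = 8.76.
Upper fence = Q3 + 3·IQR = 22.64 + 10.41 = 33.05.
21.01 lies within [8.76, 33.05].

no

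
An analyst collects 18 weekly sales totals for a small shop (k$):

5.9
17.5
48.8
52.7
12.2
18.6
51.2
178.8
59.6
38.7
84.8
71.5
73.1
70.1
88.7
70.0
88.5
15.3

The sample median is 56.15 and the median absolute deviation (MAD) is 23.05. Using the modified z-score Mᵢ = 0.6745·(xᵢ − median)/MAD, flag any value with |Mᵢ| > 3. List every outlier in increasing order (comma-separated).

178.8

|Mᵢ| > 3 ⇔ |xᵢ − 56.15| > 3·23.05/0.6745 = 102.52.
So outliers lie outside [-46.37, 158.67].
178.8: M = 3.59 → outlier.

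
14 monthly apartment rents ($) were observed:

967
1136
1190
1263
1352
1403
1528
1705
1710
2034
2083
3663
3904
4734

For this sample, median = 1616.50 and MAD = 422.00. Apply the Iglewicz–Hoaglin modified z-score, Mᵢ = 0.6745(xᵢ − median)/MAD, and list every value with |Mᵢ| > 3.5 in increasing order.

|Mᵢ| > 3.5 ⇔ |xᵢ − 1616.50| > 3.5·422.00/0.6745 = 2189.77.
So outliers lie outside [-573.27, 3806.27].
3904: M = 3.66 → outlier.
4734: M = 4.98 → outlier.

3904, 4734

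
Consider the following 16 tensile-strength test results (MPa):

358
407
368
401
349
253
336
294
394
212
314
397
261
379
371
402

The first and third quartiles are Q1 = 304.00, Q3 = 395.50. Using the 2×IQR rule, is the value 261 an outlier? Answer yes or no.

no

IQR = Q3 − Q1 = 395.50 − 304.00 = 91.50.
Lower fence = Q1 − 2·IQR = 304.00 − 183.00 = 121.00.
Upper fence = Q3 + 2·IQR = 395.50 + 183.00 = 578.50.
261 lies within [121.00, 578.50].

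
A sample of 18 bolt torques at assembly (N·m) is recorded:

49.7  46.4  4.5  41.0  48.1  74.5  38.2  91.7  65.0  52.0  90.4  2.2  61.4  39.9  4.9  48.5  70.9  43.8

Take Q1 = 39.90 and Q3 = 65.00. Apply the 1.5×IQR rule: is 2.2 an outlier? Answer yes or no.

IQR = Q3 − Q1 = 65.00 − 39.90 = 25.10.
Lower fence = Q1 − 1.5·IQR = 39.90 − 37.65 = 2.25.
Upper fence = Q3 + 1.5·IQR = 65.00 + 37.65 = 102.65.
2.2 lies below the lower fence.

yes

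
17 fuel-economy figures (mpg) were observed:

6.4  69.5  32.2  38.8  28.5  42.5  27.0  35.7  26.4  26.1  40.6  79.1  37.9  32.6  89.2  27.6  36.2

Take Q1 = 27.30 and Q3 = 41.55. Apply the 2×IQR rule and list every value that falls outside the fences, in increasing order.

79.1, 89.2

IQR = Q3 − Q1 = 41.55 − 27.30 = 14.25.
Lower fence = Q1 − 2·IQR = 27.30 − 28.50 = -1.20.
Upper fence = Q3 + 2·IQR = 41.55 + 28.50 = 70.05.
79.1 > 70.05 → outlier.
89.2 > 70.05 → outlier.
All remaining values lie within [-1.20, 70.05].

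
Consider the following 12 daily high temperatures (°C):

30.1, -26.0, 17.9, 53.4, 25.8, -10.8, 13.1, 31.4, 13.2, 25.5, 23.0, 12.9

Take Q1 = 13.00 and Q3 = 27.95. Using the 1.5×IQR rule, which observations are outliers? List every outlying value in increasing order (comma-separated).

IQR = Q3 − Q1 = 27.95 − 13.00 = 14.95.
Lower fence = Q1 − 1.5·IQR = 13.00 − 22.425 = -9.425.
Upper fence = Q3 + 1.5·IQR = 27.95 + 22.425 = 50.375.
-26.0 < -9.425 → outlier.
-10.8 < -9.425 → outlier.
53.4 > 50.375 → outlier.
All remaining values lie within [-9.425, 50.375].

-26.0, -10.8, 53.4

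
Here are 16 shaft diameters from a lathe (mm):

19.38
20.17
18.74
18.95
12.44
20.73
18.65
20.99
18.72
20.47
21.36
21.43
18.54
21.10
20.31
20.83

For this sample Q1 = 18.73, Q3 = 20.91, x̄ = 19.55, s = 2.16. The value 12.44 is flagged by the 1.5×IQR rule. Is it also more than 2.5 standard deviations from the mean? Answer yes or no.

z = (12.44 − 19.55) / 2.16 = -3.29.
|z| = 3.29 > 2.5.

yes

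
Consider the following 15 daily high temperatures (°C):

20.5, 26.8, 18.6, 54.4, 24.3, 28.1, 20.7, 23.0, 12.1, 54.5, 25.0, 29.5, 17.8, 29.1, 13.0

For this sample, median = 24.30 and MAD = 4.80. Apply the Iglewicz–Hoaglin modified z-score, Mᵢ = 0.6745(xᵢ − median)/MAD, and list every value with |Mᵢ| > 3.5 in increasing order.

|Mᵢ| > 3.5 ⇔ |xᵢ − 24.30| > 3.5·4.80/0.6745 = 24.91.
So outliers lie outside [-0.61, 49.21].
54.4: M = 4.23 → outlier.
54.5: M = 4.24 → outlier.

54.4, 54.5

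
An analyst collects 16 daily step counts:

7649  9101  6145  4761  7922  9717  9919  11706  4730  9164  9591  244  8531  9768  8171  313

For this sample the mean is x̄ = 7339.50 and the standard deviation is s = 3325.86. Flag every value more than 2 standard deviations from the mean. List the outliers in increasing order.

244, 313

Cutoffs at x̄ ± 2s: 7339.50 ± 2·3325.86 = [687.78, 13991.22].
244: z = -2.13, |z| > 2 → outlier.
313: z = -2.11, |z| > 2 → outlier.
Every other value lies within [687.78, 13991.22].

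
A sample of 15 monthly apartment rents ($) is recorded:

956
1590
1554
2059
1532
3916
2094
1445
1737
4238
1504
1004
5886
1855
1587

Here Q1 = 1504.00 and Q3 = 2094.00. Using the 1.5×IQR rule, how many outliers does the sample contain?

3

IQR = 590.00; fences at 1504.00 − 885.00 = 619.00 and 2094.00 + 885.00 = 2979.00.
Outside the cutoffs: 3916, 4238, 5886.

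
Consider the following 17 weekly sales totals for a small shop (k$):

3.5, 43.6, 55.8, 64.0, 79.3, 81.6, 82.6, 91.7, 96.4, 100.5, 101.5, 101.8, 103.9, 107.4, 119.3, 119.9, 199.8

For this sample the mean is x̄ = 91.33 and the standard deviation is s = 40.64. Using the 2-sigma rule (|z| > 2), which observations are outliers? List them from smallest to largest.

3.5, 199.8

Cutoffs at x̄ ± 2s: 91.33 ± 2·40.64 = [10.05, 172.61].
3.5: z = -2.16, |z| > 2 → outlier.
199.8: z = 2.67, |z| > 2 → outlier.
Every other value lies within [10.05, 172.61].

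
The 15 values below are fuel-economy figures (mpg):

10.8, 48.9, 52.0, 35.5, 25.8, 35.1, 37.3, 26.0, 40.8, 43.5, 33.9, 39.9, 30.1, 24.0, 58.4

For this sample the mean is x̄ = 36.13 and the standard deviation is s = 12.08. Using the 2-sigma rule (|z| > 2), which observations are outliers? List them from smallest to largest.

10.8

Cutoffs at x̄ ± 2s: 36.13 ± 2·12.08 = [11.97, 60.29].
10.8: z = -2.10, |z| > 2 → outlier.
Every other value lies within [11.97, 60.29].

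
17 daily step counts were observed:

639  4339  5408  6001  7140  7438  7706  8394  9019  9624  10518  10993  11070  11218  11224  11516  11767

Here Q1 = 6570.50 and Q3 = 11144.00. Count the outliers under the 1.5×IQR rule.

IQR = 4573.50; fences at 6570.50 − 6860.25 = -289.75 and 11144.00 + 6860.25 = 18004.25.
Every value lies within the cutoffs.

0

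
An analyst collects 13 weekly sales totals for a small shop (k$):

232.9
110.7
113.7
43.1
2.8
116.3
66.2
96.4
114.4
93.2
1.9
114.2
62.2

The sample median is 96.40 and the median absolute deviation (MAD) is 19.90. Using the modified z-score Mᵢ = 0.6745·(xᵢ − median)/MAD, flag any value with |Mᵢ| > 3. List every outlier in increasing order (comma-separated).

1.9, 2.8, 232.9

|Mᵢ| > 3 ⇔ |xᵢ − 96.40| > 3·19.90/0.6745 = 88.51.
So outliers lie outside [7.89, 184.91].
1.9: M = -3.20 → outlier.
2.8: M = -3.17 → outlier.
232.9: M = 4.63 → outlier.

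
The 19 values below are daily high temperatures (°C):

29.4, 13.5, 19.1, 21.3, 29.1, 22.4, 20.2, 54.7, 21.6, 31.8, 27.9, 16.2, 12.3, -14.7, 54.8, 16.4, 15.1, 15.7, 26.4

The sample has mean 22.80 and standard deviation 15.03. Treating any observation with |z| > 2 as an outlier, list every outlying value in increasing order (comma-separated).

Cutoffs at x̄ ± 2s: 22.80 ± 2·15.03 = [-7.26, 52.86].
-14.7: z = -2.50, |z| > 2 → outlier.
54.7: z = 2.12, |z| > 2 → outlier.
54.8: z = 2.13, |z| > 2 → outlier.
Every other value lies within [-7.26, 52.86].

-14.7, 54.7, 54.8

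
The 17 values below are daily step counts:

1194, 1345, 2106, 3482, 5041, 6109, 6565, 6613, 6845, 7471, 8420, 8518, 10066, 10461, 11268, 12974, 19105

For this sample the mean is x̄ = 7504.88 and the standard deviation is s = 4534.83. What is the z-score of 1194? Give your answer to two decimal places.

z = (1194 − 7504.88) / 4534.83 = -1.39.

-1.39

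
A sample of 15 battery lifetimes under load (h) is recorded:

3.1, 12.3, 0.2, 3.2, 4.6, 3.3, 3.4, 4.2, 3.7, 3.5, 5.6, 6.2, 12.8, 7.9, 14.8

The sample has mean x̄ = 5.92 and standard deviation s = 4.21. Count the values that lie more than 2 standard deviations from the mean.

1

Cutoffs: x̄ ± 2s = [-2.50, 14.34].
Outside the cutoffs: 14.8.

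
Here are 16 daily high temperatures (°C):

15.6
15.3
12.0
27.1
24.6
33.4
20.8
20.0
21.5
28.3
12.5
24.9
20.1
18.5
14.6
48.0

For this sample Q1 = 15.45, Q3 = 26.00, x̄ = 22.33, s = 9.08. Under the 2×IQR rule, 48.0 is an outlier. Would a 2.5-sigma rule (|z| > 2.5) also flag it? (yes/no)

z = (48.0 − 22.33) / 9.08 = 2.83.
|z| = 2.83 > 2.5.

yes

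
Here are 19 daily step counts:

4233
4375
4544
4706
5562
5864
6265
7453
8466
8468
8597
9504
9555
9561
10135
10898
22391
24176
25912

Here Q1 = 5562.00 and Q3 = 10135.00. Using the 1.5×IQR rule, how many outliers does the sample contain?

3

IQR = 4573.00; fences at 5562.00 − 6859.50 = -1297.50 and 10135.00 + 6859.50 = 16994.50.
Outside the cutoffs: 22391, 24176, 25912.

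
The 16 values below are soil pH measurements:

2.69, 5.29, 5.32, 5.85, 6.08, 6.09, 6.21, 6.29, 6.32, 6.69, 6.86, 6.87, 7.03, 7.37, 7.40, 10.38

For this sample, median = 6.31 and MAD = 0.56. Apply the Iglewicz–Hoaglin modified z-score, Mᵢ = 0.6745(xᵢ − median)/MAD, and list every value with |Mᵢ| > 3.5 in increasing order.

|Mᵢ| > 3.5 ⇔ |xᵢ − 6.31| > 3.5·0.56/0.6745 = 2.91.
So outliers lie outside [3.40, 9.22].
2.69: M = -4.36 → outlier.
10.38: M = 4.90 → outlier.

2.69, 10.38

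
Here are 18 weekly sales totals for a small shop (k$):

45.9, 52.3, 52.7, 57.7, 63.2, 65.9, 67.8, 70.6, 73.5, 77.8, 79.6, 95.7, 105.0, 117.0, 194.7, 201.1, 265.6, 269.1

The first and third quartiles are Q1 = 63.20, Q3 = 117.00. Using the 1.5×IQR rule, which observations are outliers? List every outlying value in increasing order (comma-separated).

201.1, 265.6, 269.1

IQR = Q3 − Q1 = 117.00 − 63.20 = 53.80.
Lower fence = Q1 − 1.5·IQR = 63.20 − 80.70 = -17.50.
Upper fence = Q3 + 1.5·IQR = 117.00 + 80.70 = 197.70.
201.1 > 197.70 → outlier.
265.6 > 197.70 → outlier.
269.1 > 197.70 → outlier.
All remaining values lie within [-17.50, 197.70].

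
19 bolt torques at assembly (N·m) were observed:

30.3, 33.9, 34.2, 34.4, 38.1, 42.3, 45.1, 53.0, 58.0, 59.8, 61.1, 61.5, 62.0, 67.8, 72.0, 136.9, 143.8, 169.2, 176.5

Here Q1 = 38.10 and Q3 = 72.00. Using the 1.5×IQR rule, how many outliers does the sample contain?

4

IQR = 33.90; fences at 38.10 − 50.85 = -12.75 and 72.00 + 50.85 = 122.85.
Outside the cutoffs: 136.9, 143.8, 169.2, 176.5.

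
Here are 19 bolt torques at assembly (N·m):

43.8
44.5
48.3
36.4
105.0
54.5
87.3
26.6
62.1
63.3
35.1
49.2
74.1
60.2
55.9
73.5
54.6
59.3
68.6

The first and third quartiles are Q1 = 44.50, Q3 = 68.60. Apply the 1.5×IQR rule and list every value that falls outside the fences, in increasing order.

IQR = Q3 − Q1 = 68.60 − 44.50 = 24.10.
Lower fence = Q1 − 1.5·IQR = 44.50 − 36.15 = 8.35.
Upper fence = Q3 + 1.5·IQR = 68.60 + 36.15 = 104.75.
105.0 > 104.75 → outlier.
All remaining values lie within [8.35, 104.75].

105.0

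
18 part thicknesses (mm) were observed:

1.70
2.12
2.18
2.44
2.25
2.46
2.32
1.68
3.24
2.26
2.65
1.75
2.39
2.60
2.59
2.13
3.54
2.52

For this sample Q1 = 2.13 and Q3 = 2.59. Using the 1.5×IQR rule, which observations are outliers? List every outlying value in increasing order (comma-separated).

IQR = Q3 − Q1 = 2.59 − 2.13 = 0.46.
Lower fence = Q1 − 1.5·IQR = 2.13 − 0.69 = 1.44.
Upper fence = Q3 + 1.5·IQR = 2.59 + 0.69 = 3.28.
3.54 > 3.28 → outlier.
All remaining values lie within [1.44, 3.28].

3.54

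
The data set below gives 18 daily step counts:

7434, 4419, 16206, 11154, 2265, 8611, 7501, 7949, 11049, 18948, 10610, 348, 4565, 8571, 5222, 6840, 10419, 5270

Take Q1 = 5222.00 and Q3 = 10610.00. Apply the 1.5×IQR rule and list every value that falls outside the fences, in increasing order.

IQR = Q3 − Q1 = 10610.00 − 5222.00 = 5388.00.
Lower fence = Q1 − 1.5·IQR = 5222.00 − 8082.00 = -2860.00.
Upper fence = Q3 + 1.5·IQR = 10610.00 + 8082.00 = 18692.00.
18948 > 18692.00 → outlier.
All remaining values lie within [-2860.00, 18692.00].

18948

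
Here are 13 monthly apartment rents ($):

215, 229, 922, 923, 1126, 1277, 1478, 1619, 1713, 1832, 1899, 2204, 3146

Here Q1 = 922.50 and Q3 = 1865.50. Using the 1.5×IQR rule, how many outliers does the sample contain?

0

IQR = 943.00; fences at 922.50 − 1414.50 = -492.00 and 1865.50 + 1414.50 = 3280.00.
Every value lies within the cutoffs.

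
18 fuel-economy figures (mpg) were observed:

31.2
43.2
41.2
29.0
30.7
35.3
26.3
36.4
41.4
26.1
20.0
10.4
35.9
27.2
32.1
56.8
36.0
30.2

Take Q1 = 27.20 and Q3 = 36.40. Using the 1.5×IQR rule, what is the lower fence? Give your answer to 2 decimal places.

IQR = Q3 − Q1 = 36.40 − 27.20 = 9.20.
Lower fence = Q1 − 1.5·IQR = 27.20 − 13.80 = 13.40.
Upper fence = Q3 + 1.5·IQR = 36.40 + 13.80 = 50.20.

13.40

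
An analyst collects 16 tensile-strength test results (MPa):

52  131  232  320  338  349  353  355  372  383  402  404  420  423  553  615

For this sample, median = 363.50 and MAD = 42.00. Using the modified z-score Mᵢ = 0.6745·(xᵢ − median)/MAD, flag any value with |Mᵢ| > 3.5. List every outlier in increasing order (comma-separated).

52, 131, 615

|Mᵢ| > 3.5 ⇔ |xᵢ − 363.50| > 3.5·42.00/0.6745 = 217.94.
So outliers lie outside [145.56, 581.44].
52: M = -5.00 → outlier.
131: M = -3.73 → outlier.
615: M = 4.04 → outlier.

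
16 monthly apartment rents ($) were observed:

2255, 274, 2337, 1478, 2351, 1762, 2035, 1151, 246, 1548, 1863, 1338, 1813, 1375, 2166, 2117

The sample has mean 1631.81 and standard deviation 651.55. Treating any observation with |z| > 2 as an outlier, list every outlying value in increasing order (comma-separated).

246, 274

Cutoffs at x̄ ± 2s: 1631.81 ± 2·651.55 = [328.71, 2934.91].
246: z = -2.13, |z| > 2 → outlier.
274: z = -2.08, |z| > 2 → outlier.
Every other value lies within [328.71, 2934.91].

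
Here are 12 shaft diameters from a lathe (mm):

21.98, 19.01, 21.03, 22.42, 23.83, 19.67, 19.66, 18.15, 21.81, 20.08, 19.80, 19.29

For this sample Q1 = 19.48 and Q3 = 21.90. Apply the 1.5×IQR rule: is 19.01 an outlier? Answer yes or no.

IQR = Q3 − Q1 = 21.90 − 19.48 = 2.42.
Lower fence = Q1 − 1.5·IQR = 19.48 − 3.63 = 15.85.
Upper fence = Q3 + 1.5·IQR = 21.90 + 3.63 = 25.53.
19.01 lies within [15.85, 25.53].

no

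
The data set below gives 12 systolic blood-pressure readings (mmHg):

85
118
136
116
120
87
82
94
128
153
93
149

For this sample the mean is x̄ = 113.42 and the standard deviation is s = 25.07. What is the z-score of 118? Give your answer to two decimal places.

0.18

z = (118 − 113.42) / 25.07 = 0.18.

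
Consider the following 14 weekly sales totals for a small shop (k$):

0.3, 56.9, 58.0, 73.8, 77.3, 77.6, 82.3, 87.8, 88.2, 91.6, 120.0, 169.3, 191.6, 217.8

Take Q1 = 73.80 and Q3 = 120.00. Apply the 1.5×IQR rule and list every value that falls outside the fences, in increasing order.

IQR = Q3 − Q1 = 120.00 − 73.80 = 46.20.
Lower fence = Q1 − 1.5·IQR = 73.80 − 69.30 = 4.50.
Upper fence = Q3 + 1.5·IQR = 120.00 + 69.30 = 189.30.
0.3 < 4.50 → outlier.
191.6 > 189.30 → outlier.
217.8 > 189.30 → outlier.
All remaining values lie within [4.50, 189.30].

0.3, 191.6, 217.8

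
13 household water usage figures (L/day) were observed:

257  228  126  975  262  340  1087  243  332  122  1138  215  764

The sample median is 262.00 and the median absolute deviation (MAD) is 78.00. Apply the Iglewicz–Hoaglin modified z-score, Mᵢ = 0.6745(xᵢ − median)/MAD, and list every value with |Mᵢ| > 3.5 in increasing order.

|Mᵢ| > 3.5 ⇔ |xᵢ − 262.00| > 3.5·78.00/0.6745 = 404.74.
So outliers lie outside [-142.74, 666.74].
764: M = 4.34 → outlier.
975: M = 6.17 → outlier.
1087: M = 7.13 → outlier.
1138: M = 7.58 → outlier.

764, 975, 1087, 1138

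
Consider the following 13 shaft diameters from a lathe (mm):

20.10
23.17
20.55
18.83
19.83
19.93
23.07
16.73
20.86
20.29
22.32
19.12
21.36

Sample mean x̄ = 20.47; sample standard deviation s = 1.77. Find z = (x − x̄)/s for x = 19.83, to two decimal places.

-0.36

z = (19.83 − 20.47) / 1.77 = -0.36.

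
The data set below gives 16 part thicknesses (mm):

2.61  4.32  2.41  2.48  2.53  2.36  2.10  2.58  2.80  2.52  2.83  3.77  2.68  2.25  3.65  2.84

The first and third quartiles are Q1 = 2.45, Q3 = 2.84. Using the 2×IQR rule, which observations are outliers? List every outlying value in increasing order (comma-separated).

3.65, 3.77, 4.32

IQR = Q3 − Q1 = 2.84 − 2.45 = 0.39.
Lower fence = Q1 − 2·IQR = 2.45 − 0.78 = 1.67.
Upper fence = Q3 + 2·IQR = 2.84 + 0.78 = 3.62.
3.65 > 3.62 → outlier.
3.77 > 3.62 → outlier.
4.32 > 3.62 → outlier.
All remaining values lie within [1.67, 3.62].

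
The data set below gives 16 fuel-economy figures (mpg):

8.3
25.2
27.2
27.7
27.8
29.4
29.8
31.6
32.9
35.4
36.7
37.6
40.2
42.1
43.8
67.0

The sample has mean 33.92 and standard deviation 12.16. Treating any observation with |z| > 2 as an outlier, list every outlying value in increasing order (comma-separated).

Cutoffs at x̄ ± 2s: 33.92 ± 2·12.16 = [9.60, 58.24].
8.3: z = -2.11, |z| > 2 → outlier.
67.0: z = 2.72, |z| > 2 → outlier.
Every other value lies within [9.60, 58.24].

8.3, 67.0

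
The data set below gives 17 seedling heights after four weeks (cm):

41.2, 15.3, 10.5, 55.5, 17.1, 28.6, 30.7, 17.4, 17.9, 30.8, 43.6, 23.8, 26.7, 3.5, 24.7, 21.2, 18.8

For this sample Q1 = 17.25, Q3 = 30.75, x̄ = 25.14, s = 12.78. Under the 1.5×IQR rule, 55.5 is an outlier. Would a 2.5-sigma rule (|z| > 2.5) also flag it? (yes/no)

z = (55.5 − 25.14) / 12.78 = 2.38.
|z| = 2.38 ≤ 2.5.

no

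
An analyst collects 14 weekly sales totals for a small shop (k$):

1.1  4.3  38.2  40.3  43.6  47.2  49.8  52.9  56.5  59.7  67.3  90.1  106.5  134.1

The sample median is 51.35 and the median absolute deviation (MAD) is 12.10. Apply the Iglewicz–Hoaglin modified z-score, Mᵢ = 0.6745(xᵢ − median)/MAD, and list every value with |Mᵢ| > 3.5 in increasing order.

|Mᵢ| > 3.5 ⇔ |xᵢ − 51.35| > 3.5·12.10/0.6745 = 62.79.
So outliers lie outside [-11.44, 114.14].
134.1: M = 4.61 → outlier.

134.1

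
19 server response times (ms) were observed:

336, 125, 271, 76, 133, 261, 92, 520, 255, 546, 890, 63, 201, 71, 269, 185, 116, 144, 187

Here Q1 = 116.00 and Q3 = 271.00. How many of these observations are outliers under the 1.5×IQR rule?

3

IQR = 155.00; fences at 116.00 − 232.50 = -116.50 and 271.00 + 232.50 = 503.50.
Outside the cutoffs: 520, 546, 890.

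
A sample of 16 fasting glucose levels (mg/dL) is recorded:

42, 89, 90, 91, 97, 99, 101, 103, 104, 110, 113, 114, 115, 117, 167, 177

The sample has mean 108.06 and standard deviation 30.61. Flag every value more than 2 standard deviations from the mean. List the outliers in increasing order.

42, 177

Cutoffs at x̄ ± 2s: 108.06 ± 2·30.61 = [46.84, 169.28].
42: z = -2.16, |z| > 2 → outlier.
177: z = 2.25, |z| > 2 → outlier.
Every other value lies within [46.84, 169.28].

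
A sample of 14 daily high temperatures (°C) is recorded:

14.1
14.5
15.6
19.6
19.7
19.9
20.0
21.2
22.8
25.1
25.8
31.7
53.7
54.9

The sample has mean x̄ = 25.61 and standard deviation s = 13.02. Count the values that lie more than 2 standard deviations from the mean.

Cutoffs: x̄ ± 2s = [-0.43, 51.65].
Outside the cutoffs: 53.7, 54.9.

2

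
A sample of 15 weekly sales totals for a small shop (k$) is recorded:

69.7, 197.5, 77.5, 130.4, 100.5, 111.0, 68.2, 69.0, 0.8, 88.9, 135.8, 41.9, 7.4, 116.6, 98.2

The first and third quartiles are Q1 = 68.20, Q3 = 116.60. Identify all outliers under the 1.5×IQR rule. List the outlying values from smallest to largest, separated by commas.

197.5

IQR = Q3 − Q1 = 116.60 − 68.20 = 48.40.
Lower fence = Q1 − 1.5·IQR = 68.20 − 72.60 = -4.40.
Upper fence = Q3 + 1.5·IQR = 116.60 + 72.60 = 189.20.
197.5 > 189.20 → outlier.
All remaining values lie within [-4.40, 189.20].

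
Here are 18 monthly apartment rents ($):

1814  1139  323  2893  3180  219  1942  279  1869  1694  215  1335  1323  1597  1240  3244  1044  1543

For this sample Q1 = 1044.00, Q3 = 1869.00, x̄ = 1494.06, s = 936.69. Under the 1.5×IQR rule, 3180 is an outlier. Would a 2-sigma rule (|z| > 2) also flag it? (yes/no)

z = (3180 − 1494.06) / 936.69 = 1.80.
|z| = 1.80 ≤ 2.

no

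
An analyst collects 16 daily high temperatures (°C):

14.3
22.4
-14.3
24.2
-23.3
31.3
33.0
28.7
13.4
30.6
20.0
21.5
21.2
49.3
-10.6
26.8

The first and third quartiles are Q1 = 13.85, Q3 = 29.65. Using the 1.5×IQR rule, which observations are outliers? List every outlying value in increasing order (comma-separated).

IQR = Q3 − Q1 = 29.65 − 13.85 = 15.80.
Lower fence = Q1 − 1.5·IQR = 13.85 − 23.70 = -9.85.
Upper fence = Q3 + 1.5·IQR = 29.65 + 23.70 = 53.35.
-23.3 < -9.85 → outlier.
-14.3 < -9.85 → outlier.
-10.6 < -9.85 → outlier.
All remaining values lie within [-9.85, 53.35].

-23.3, -14.3, -10.6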